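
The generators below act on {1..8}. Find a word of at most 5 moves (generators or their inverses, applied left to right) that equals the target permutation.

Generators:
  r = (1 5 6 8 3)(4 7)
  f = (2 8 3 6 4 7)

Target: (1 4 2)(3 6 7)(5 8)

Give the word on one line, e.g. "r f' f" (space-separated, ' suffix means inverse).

  after r: (1 5 6 8 3)(4 7)
  after r: (1 6 3 5 8)
  after f: (1 4 7 2 8)(3 5)
  after f: (1 7 8)(2 3 5 6 4)
  after r: (1 4 2)(3 6 7)(5 8)

r r f f r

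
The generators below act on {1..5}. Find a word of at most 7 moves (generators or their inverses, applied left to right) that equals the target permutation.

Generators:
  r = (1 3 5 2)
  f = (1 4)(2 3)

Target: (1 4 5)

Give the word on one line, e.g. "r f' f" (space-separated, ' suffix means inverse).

f' r' r' f' f'

  after f': (1 4)(2 3)
  after r': (1 4 2)(3 5)
  after r': (1 4 5)
  after f': (2 3)(4 5)
  after f': (1 4 5)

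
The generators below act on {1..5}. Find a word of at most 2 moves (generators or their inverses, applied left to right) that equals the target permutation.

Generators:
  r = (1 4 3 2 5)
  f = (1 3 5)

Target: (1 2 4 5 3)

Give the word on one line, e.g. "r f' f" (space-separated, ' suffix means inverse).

r' r'

  after r': (1 5 2 3 4)
  after r': (1 2 4 5 3)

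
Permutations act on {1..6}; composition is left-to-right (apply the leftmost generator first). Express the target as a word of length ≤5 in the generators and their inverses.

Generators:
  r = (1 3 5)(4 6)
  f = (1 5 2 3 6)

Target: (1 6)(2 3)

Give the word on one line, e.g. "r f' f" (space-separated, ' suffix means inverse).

r' r' f

  after r': (1 5 3)(4 6)
  after r': (1 3 5)
  after f: (1 6)(2 3)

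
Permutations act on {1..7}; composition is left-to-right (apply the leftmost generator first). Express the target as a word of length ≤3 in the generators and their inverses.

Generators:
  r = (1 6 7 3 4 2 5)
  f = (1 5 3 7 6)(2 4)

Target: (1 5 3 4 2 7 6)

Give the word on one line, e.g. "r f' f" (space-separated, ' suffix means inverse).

f' r' f

  after f': (1 6 7 3 5)(2 4)
  after r': (2 3)
  after f: (1 5 3 4 2 7 6)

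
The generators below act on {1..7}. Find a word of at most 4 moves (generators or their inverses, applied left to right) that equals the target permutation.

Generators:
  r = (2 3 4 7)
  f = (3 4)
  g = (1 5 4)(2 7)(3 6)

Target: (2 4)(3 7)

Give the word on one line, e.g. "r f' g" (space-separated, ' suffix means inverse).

r' r'

  after r': (2 7 4 3)
  after r': (2 4)(3 7)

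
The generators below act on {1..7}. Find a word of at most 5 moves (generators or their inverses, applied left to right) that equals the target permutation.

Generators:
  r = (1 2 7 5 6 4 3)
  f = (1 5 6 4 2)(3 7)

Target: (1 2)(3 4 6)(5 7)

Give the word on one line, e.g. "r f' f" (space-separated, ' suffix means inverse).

  after r': (1 3 4 6 5 7 2)
  after f': (1 7 4 5 3 6)
  after r: (1 5)(2 7 3 4 6)
  after f': (2 3 6 4 5)
  after r: (1 2)(3 4 6)(5 7)

r' f' r f' r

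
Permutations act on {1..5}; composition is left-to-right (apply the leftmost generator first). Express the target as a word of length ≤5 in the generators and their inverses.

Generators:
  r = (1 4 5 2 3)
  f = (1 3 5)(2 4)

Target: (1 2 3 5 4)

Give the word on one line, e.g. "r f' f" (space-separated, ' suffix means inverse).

  after f': (1 5 3)(2 4)
  after r': (1 4 5 2)
  after f: (1 2 3 5 4)

f' r' f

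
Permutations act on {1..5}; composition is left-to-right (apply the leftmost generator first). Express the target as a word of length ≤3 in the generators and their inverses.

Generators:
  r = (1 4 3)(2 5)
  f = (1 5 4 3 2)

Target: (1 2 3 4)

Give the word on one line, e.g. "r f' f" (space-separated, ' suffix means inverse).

r f f

  after r: (1 4 3)(2 5)
  after f: (1 3 5)(2 4)
  after f: (1 2 3 4)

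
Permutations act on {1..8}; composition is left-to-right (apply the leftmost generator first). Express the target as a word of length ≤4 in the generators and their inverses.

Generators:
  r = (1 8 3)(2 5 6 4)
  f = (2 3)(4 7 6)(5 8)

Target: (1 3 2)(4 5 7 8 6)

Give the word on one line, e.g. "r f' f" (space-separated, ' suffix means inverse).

r f r' f'

  after r: (1 8 3)(2 5 6 4)
  after f: (1 5 4 3)(2 8)(6 7)
  after r': (1 2)(4 8)(5 6 7)
  after f': (1 3 2)(4 5 7 8 6)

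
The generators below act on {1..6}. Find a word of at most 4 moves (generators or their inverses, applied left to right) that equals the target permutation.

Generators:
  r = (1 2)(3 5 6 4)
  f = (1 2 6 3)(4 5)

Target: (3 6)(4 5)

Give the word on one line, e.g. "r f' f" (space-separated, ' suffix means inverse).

r' r'

  after r': (1 2)(3 4 6 5)
  after r': (3 6)(4 5)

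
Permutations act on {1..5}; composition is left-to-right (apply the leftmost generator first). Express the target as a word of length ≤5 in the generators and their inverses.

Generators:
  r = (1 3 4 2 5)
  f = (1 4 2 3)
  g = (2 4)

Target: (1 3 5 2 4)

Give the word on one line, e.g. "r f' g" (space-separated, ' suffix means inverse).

  after f': (1 3 2 4)
  after r': (2 3 4 5)
  after g: (2 3)(4 5)
  after r: (1 3 5 2 4)

f' r' g r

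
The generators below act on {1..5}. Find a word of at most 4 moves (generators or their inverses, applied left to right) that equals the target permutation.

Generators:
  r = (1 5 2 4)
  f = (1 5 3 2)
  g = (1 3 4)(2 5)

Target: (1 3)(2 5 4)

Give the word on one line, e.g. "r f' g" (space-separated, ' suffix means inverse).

r' g g

  after r': (1 4 2 5)
  after g: (3 4 5)
  after g: (1 3)(2 5 4)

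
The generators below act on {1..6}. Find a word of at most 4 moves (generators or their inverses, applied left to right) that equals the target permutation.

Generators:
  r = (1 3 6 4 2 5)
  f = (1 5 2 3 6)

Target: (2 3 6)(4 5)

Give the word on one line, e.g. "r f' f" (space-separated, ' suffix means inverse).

r r f' r'

  after r: (1 3 6 4 2 5)
  after r: (1 6 2)(3 4 5)
  after f': (1 3 4)(2 6 5)
  after r': (2 3 6)(4 5)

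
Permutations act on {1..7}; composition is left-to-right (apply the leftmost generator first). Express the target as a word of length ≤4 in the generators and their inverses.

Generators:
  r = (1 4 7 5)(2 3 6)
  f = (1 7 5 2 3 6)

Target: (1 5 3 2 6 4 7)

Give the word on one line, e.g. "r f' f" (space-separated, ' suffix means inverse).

f r

  after f: (1 7 5 2 3 6)
  after r: (1 5 3 2 6 4 7)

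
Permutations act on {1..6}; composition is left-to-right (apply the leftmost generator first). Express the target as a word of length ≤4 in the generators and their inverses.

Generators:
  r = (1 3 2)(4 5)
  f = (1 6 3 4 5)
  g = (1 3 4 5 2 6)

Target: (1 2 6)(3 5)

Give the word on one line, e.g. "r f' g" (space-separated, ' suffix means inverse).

r' f'

  after r': (1 2 3)(4 5)
  after f': (1 2 6)(3 5)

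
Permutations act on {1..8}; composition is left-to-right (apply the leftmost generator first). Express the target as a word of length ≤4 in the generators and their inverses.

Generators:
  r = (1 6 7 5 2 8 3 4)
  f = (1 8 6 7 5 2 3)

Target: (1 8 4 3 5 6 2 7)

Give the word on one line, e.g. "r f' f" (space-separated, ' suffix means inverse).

f' r'

  after f': (1 3 2 5 7 6 8)
  after r': (1 8 4 3 5 6 2 7)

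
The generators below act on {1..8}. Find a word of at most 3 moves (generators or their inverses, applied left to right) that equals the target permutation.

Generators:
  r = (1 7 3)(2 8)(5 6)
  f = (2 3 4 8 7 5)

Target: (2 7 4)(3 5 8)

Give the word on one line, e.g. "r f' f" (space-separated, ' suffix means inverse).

f' f'

  after f': (2 5 7 8 4 3)
  after f': (2 7 4)(3 5 8)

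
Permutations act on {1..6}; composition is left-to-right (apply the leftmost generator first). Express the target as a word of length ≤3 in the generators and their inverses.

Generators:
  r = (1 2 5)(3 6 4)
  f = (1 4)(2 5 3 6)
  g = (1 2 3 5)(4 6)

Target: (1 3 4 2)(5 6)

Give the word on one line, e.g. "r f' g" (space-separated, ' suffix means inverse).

f r

  after f: (1 4)(2 5 3 6)
  after r: (1 3 4 2)(5 6)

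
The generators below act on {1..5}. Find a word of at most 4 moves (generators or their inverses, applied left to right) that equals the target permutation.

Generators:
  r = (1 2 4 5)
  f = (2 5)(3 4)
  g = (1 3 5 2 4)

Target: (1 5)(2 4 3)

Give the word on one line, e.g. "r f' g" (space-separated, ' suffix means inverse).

r' g f'

  after r': (1 5 4 2)
  after g: (1 2 3 5)
  after f': (1 5)(2 4 3)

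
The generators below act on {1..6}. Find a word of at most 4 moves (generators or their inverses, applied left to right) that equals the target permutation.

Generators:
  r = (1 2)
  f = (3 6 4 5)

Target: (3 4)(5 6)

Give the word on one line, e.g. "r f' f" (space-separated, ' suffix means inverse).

  after f': (3 5 4 6)
  after f': (3 4)(5 6)
  after r: (1 2)(3 4)(5 6)
  after r: (3 4)(5 6)

f' f' r r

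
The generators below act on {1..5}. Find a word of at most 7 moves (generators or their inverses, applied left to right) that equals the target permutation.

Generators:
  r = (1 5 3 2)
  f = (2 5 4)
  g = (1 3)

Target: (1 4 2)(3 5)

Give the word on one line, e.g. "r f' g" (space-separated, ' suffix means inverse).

r' r' r' f' f'

  after r': (1 2 3 5)
  after r': (1 3)(2 5)
  after r': (1 5 3 2)
  after f': (1 2)(3 4 5)
  after f': (1 4 2)(3 5)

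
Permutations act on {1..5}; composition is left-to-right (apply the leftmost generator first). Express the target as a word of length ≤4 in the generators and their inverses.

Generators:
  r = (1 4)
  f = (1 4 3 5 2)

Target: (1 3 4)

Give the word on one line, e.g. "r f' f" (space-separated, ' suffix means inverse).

r f' r f

  after r: (1 4)
  after f': (2 5 3 4)
  after r: (1 4 2 5 3)
  after f: (1 3 4)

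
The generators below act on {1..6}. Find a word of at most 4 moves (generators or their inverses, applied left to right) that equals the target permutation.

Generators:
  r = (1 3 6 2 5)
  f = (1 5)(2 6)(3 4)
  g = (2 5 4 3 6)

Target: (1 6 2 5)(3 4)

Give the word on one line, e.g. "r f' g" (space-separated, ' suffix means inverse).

  after g': (2 6 3 4 5)
  after r: (1 3 4)
  after r: (1 6 2 5)(3 4)

g' r r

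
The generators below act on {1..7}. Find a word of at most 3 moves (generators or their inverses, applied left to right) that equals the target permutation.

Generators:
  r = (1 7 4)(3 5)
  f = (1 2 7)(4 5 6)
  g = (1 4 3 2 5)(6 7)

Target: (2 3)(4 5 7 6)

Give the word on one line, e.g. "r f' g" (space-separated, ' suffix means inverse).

g r

  after g: (1 4 3 2 5)(6 7)
  after r: (2 3)(4 5 7 6)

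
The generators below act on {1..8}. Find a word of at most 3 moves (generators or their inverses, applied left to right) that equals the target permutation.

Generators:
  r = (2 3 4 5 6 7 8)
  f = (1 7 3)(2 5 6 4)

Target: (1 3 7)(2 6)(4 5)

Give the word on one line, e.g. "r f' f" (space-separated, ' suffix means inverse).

  after f: (1 7 3)(2 5 6 4)
  after f: (1 3 7)(2 6)(4 5)

f f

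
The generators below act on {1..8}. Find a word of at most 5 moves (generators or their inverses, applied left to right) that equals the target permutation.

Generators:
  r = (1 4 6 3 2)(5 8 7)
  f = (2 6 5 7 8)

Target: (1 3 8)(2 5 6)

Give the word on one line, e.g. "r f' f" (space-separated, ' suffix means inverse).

f' r' f r

  after f': (2 8 7 5 6)
  after r': (1 2 5 4)(3 6)
  after f: (1 6 3 5 4)(2 7 8)
  after r: (1 3 8)(2 5 6)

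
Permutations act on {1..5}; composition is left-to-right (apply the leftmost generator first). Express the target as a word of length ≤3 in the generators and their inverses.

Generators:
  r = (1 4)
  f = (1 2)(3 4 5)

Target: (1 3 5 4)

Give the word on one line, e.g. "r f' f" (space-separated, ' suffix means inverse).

  after r': (1 4)
  after f: (1 5 3 4 2)
  after f: (1 3 5 4)

r' f f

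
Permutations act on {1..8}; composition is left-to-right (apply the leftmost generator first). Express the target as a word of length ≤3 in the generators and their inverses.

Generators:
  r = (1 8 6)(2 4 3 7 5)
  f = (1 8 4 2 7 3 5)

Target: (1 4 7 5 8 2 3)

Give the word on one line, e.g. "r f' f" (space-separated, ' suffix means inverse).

f f

  after f: (1 8 4 2 7 3 5)
  after f: (1 4 7 5 8 2 3)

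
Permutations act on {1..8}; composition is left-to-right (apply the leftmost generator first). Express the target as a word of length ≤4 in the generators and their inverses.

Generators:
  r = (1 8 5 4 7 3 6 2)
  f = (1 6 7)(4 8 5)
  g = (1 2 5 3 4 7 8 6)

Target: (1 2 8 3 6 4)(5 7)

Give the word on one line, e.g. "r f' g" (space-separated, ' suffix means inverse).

g' f' r' f

  after g': (1 6 8 7 4 3 5 2)
  after f': (2 7 5)(3 8 6 4)
  after r': (1 2 4 7 8 3)(5 6)
  after f: (1 2 8 3 6 4)(5 7)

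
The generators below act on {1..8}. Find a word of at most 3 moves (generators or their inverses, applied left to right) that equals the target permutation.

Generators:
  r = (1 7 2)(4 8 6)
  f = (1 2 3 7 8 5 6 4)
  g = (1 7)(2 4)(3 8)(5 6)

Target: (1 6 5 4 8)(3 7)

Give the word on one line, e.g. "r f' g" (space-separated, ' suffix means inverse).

f' r'

  after f': (1 4 6 5 8 7 3 2)
  after r': (1 6 5 4 8)(3 7)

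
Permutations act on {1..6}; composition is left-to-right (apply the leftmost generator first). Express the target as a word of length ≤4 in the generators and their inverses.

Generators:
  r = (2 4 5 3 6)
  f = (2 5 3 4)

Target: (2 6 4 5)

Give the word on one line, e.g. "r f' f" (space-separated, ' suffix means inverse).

f r r

  after f: (2 5 3 4)
  after r: (2 3 5 6)
  after r: (2 6 4 5)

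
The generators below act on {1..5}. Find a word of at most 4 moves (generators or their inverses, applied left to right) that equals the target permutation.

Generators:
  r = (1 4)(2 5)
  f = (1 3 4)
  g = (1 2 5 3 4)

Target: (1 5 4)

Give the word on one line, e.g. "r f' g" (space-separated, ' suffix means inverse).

  after g: (1 2 5 3 4)
  after f': (1 2 5)
  after r': (1 5 4)

g f' r'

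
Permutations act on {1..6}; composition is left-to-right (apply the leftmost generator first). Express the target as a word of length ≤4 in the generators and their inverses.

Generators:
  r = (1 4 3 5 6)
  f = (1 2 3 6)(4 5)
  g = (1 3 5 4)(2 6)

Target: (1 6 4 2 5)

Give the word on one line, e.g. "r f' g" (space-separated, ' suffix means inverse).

  after r': (1 6 5 3 4)
  after f': (1 3 5 2)(4 6)
  after g: (1 5 6)(2 3 4)
  after r: (1 6 4 2 5)

r' f' g r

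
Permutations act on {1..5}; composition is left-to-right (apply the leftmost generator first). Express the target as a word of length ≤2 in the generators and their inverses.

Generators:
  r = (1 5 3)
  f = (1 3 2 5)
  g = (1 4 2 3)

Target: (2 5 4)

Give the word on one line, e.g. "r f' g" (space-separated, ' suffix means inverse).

  after f: (1 3 2 5)
  after g: (2 5 4)

f g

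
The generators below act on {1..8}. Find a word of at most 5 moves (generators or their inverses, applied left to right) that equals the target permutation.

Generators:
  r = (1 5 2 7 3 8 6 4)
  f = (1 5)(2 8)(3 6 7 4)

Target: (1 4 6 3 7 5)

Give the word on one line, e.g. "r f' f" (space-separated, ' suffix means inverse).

  after r: (1 5 2 7 3 8 6 4)
  after f: (2 4 5 8 7 6 3)
  after f: (1 5 2 3 8 4)
  after r': (2 7)(6 8)
  after r': (1 4 6 3 7 5)

r f f r' r'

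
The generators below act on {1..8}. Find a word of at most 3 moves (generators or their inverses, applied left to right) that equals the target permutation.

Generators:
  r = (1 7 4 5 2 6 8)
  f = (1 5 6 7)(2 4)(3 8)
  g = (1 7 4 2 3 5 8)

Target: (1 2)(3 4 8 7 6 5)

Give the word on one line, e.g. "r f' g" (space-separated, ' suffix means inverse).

g' r' r'

  after g': (1 8 5 3 2 4 7)
  after r': (1 6 2 7 8 4)(3 5)
  after r': (1 2)(3 4 8 7 6 5)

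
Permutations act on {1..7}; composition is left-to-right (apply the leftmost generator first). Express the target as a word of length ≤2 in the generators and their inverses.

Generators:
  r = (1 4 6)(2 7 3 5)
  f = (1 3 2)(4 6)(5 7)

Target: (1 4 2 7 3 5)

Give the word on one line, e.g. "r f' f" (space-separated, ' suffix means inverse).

r' f'

  after r': (1 6 4)(2 5 3 7)
  after f': (1 4 2 7 3 5)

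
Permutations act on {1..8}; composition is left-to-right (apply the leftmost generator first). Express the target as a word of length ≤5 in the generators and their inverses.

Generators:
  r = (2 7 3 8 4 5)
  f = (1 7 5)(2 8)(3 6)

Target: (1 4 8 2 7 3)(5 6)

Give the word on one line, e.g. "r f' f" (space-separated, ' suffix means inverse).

r f' r' f

  after r: (2 7 3 8 4 5)
  after f': (1 5 8 4 7 6 3 2)
  after r': (1 4 2)(3 5)(6 7)
  after f: (1 4 8 2 7 3)(5 6)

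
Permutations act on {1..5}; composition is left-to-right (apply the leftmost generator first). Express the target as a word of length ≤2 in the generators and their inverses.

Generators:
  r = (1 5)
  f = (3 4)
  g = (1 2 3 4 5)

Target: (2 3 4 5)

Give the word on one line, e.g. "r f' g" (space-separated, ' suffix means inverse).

r' g

  after r': (1 5)
  after g: (2 3 4 5)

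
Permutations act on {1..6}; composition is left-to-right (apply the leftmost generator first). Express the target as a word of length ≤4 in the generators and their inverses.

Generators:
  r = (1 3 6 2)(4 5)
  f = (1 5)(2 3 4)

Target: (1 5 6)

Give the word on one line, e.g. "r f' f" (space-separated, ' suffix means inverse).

  after r': (1 2 6 3)(4 5)
  after f: (1 3 5 2 6 4)
  after f: (1 4 5 3)(2 6)
  after r: (1 5 6)

r' f f r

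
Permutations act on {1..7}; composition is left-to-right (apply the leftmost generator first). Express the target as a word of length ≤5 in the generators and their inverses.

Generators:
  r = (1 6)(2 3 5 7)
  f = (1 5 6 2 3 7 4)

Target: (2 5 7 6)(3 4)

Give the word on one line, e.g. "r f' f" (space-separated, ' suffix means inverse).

f f r'

  after f: (1 5 6 2 3 7 4)
  after f: (1 6 3 4 5 2 7)
  after r': (2 5 7 6)(3 4)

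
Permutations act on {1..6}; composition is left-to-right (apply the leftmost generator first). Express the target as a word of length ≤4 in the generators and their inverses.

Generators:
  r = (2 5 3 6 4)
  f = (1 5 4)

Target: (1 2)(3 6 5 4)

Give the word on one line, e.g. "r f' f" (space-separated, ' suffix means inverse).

  after f: (1 5 4)
  after f: (1 4 5)
  after r: (1 2 5)(3 6 4)
  after f': (1 2)(3 6 5 4)

f f r f'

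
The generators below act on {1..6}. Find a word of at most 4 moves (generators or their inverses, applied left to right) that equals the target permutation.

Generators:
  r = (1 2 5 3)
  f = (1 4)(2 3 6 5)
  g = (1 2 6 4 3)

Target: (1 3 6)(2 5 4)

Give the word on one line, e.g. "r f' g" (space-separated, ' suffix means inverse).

f' g

  after f': (1 4)(2 5 6 3)
  after g: (1 3 6)(2 5 4)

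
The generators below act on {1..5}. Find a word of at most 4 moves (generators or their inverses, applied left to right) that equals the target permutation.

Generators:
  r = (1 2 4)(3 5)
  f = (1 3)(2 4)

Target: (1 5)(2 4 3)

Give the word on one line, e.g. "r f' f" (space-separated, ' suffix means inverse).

  after f': (1 3)(2 4)
  after r': (1 5 3 4)
  after f': (1 5)(2 4 3)

f' r' f'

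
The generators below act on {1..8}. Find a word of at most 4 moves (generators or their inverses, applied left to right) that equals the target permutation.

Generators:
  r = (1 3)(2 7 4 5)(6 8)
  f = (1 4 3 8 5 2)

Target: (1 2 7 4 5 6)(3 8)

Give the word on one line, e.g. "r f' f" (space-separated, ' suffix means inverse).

f r' f' r'

  after f: (1 4 3 8 5 2)
  after r': (1 7 2 3 6 8 4)
  after f': (1 7 5 8)(2 4)(3 6)
  after r': (1 2 7 4 5 6)(3 8)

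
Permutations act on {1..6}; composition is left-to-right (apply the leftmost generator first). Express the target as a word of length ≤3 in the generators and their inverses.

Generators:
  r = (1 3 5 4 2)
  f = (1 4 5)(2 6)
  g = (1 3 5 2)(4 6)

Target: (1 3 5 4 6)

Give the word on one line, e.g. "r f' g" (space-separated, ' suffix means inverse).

  after f': (1 5 4)(2 6)
  after r': (1 3)(2 6 4)
  after f': (1 3 5 4 6)

f' r' f'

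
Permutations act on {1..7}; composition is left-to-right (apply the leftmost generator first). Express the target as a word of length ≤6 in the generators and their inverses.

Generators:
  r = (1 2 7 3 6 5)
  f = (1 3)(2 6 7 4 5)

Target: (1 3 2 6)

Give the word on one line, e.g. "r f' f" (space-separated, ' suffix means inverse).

  after f': (1 3)(2 5 4 7 6)
  after r: (1 6 7 5 4 3 2)
  after f': (1 2 3 5 7 4)
  after r': (2 7 4 5)(3 6)
  after f': (1 3 2 6)

f' r f' r' f'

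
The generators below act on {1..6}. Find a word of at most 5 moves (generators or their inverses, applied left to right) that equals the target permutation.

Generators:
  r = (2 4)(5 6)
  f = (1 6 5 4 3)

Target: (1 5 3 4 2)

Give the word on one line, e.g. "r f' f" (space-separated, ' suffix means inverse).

  after f': (1 3 4 5 6)
  after r': (1 3 2 4 6)
  after f: (2 3)(4 5)
  after f: (1 6 5 3 2)
  after r: (1 5 3 4 2)

f' r' f f r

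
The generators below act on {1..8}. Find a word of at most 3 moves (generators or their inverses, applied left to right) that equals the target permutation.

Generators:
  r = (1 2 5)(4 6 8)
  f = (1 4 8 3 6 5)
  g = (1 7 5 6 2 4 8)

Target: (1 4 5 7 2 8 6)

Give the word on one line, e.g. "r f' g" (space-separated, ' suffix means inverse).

  after g': (1 8 4 2 6 5 7)
  after r: (1 4 5 7 2 8 6)

g' r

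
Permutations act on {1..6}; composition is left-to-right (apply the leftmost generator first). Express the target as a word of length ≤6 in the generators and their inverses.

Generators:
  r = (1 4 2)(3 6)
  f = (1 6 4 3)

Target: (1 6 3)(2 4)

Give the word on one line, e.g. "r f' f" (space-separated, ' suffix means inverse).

  after f': (1 3 4 6)
  after r': (1 6 2 4 3)
  after f': (2 6)
  after r: (1 4 2 3 6)
  after f': (1 6 3)(2 4)

f' r' f' r f'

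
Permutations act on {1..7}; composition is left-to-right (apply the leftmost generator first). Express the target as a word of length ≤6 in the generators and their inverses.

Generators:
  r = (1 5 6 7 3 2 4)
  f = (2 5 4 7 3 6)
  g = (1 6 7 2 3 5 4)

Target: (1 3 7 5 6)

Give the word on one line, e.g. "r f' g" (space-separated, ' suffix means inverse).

g f g r' f

  after g: (1 6 7 2 3 5 4)
  after f: (1 2 6 3 4)(5 7)
  after g: (1 3)(2 7 4 6 5)
  after r': (1 7 2 6)(3 4 5)
  after f: (1 3 7 5 6)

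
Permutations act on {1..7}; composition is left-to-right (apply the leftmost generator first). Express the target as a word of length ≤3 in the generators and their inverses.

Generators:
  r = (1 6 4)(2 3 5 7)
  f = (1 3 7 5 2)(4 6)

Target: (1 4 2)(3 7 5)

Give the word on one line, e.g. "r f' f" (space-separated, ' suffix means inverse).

  after r: (1 6 4)(2 3 5 7)
  after f': (1 4 2)(3 7 5)

r f'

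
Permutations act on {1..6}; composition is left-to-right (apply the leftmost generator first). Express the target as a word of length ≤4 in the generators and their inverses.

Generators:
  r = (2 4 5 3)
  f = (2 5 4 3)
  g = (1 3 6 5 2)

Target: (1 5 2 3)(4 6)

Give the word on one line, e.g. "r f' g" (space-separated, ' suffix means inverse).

  after f: (2 5 4 3)
  after g: (1 3)(4 6 5)
  after r': (1 5 2 3)(4 6)

f g r'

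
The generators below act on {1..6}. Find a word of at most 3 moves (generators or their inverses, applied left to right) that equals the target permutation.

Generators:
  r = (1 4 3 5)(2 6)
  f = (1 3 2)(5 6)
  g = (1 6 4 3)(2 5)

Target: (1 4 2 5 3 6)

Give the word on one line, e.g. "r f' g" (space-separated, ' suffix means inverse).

  after r: (1 4 3 5)(2 6)
  after f: (1 4 2 5 3 6)

r f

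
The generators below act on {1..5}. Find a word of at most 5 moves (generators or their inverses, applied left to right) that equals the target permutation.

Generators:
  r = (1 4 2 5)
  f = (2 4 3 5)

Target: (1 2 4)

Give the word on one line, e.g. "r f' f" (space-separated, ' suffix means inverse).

f f r f'

  after f: (2 4 3 5)
  after f: (2 3)(4 5)
  after r: (1 4)(2 3 5)
  after f': (1 2 4)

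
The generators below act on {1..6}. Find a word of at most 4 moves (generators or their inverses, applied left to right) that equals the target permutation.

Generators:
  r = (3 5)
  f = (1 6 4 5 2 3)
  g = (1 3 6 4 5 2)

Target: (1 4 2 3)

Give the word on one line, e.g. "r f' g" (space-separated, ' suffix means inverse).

g r' f'

  after g: (1 3 6 4 5 2)
  after r': (1 5 2)(3 6 4)
  after f': (1 4 2 3)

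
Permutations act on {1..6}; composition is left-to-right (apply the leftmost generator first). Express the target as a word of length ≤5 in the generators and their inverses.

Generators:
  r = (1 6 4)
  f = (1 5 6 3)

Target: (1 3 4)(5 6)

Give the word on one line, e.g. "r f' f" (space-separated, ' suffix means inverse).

f r' f f

  after f: (1 5 6 3)
  after r': (1 5)(3 4 6)
  after f: (1 6)(3 4)
  after f: (1 3 4)(5 6)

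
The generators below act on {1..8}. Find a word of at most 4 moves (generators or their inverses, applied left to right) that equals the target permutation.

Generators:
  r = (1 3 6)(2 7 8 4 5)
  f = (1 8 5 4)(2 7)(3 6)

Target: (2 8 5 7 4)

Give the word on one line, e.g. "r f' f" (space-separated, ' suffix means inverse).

r' r' r'

  after r': (1 6 3)(2 5 4 8 7)
  after r': (1 3 6)(2 4 7 5 8)
  after r': (2 8 5 7 4)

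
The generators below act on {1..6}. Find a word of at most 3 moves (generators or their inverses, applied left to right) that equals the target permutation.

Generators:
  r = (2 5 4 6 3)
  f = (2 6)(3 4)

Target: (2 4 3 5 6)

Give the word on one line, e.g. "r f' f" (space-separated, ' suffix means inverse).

  after r: (2 5 4 6 3)
  after r: (2 4 3 5 6)

r r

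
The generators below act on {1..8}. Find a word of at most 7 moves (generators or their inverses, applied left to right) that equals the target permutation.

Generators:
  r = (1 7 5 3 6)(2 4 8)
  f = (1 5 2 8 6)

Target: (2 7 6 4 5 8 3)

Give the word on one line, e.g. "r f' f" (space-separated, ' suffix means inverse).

  after f': (1 6 8 2 5)
  after f': (1 8 5 6 2)
  after r: (1 2 7 5)(3 6 4 8)
  after f': (1 5 6 4 2 7)(3 8)
  after f': (2 7 6 4 5 8 3)

f' f' r f' f'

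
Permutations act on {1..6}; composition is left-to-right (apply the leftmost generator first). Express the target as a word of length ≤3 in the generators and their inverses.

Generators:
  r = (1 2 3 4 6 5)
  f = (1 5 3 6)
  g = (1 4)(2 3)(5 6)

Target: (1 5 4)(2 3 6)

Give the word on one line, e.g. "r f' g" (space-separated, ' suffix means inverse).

  after f': (1 6 3 5)
  after g: (1 5 4)(2 3 6)

f' g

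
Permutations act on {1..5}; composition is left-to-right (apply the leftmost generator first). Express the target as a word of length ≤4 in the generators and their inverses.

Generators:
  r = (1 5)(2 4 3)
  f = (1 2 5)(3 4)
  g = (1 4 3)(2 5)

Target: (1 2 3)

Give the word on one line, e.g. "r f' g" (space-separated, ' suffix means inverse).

  after f': (1 5 2)(3 4)
  after g': (1 2 3)

f' g'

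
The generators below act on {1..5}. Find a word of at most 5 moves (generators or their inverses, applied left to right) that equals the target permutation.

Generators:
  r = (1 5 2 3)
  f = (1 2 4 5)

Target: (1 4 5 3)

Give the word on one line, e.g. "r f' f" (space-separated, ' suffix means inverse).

f r r r f'

  after f: (1 2 4 5)
  after r: (1 3)(2 4)
  after r: (2 4 3 5)
  after r: (1 5 3 2 4)
  after f': (1 4 5 3)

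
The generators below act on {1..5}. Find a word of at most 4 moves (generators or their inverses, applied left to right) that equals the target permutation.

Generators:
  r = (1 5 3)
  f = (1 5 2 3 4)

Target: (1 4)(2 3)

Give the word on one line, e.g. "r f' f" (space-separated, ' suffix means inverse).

  after f': (1 4 3 2 5)
  after r': (1 4 5 3 2)
  after r': (1 4)(2 3)

f' r' r'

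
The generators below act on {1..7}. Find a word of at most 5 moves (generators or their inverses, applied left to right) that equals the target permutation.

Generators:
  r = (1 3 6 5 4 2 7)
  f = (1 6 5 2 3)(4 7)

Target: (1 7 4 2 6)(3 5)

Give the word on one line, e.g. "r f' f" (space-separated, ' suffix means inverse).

r f' f' r f

  after r: (1 3 6 5 4 2 7)
  after f': (1 2 4 5 7 3)
  after f': (1 5 4 6)(2 7)
  after r: (1 4 5 2)(3 6)
  after f: (1 7 4 2 6)(3 5)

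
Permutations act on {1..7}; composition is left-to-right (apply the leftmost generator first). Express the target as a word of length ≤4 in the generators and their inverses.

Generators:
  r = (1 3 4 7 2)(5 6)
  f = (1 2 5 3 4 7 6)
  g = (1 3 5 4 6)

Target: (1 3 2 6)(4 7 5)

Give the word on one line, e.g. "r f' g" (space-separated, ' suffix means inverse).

r f' g f'

  after r: (1 3 4 7 2)(5 6)
  after f': (1 5 7)(2 6)
  after g: (1 4 6 2)(3 5 7)
  after f': (1 3 2 6)(4 7 5)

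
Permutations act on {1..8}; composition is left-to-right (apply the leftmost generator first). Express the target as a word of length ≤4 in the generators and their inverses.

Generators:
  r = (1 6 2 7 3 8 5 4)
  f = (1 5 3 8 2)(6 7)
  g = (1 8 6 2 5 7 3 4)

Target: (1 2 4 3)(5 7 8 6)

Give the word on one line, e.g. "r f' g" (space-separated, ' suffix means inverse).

  after f: (1 5 3 8 2)(6 7)
  after g': (1 2 4 3)(5 7 8 6)

f g'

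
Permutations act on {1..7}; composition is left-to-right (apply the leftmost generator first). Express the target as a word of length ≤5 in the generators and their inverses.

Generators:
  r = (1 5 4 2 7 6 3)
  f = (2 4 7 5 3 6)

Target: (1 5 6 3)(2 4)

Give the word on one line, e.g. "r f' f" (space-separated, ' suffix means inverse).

f' r' f'

  after f': (2 6 3 5 7 4)
  after r': (1 3)(2 7 5)
  after f': (1 5 6 3)(2 4)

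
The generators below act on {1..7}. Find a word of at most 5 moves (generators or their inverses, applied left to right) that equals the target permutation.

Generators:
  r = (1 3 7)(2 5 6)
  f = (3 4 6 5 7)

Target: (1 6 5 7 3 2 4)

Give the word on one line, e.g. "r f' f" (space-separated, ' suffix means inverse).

  after r: (1 3 7)(2 5 6)
  after f': (1 7)(2 6)(3 5 4)
  after f': (1 5 3 6 2 4 7)
  after r: (1 6 5 7 3 2 4)

r f' f' r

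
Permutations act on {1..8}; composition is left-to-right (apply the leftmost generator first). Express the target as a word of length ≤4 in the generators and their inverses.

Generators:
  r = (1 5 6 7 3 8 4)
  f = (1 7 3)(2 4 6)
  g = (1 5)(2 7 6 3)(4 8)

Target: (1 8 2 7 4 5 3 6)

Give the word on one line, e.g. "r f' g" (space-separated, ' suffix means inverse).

  after r': (1 4 8 3 7 6 5)
  after r': (1 8 7 5 4 3 6)
  after g': (1 4 6 5 8 2 3 7)
  after r': (1 8 2 7 4 5 3 6)

r' r' g' r'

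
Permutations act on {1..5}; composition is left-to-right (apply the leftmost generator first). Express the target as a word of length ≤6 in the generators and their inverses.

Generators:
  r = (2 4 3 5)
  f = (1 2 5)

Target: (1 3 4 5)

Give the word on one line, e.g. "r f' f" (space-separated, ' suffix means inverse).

  after f': (1 5 2)
  after r': (1 3 4 2)
  after f': (1 3 4)(2 5)
  after f': (1 3 4 5)

f' r' f' f'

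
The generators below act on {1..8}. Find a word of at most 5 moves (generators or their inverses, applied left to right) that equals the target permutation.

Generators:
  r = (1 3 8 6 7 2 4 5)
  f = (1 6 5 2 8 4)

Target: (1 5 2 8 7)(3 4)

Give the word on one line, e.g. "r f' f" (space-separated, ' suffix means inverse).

f' r' f'

  after f': (1 4 8 2 5 6)
  after r': (1 2 4 3)(5 8 7 6)
  after f': (1 5 2 8 7)(3 4)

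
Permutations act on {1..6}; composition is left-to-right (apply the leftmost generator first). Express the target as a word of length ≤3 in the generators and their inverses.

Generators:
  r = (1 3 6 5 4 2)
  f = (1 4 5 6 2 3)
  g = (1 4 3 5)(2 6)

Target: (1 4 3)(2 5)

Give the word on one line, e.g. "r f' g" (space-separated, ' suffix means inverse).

  after g': (1 5 3 4)(2 6)
  after f': (1 4 3)(2 5)

g' f'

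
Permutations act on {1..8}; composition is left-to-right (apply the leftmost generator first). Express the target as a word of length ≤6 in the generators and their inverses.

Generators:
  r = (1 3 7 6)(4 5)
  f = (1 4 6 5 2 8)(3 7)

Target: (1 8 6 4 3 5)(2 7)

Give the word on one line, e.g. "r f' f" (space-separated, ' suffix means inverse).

f r' f r f

  after f: (1 4 6 5 2 8)(3 7)
  after r': (1 5 2 8 6 4 7)
  after f: (1 2)(3 7 4)(5 8)
  after r: (1 2 3 6)(4 7 5 8)
  after f: (1 8 6 4 3 5)(2 7)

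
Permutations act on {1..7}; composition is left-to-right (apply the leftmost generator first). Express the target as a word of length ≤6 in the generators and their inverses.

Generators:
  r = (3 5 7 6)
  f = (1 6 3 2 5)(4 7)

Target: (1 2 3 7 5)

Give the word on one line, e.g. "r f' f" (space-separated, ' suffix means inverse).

r' f' f' r

  after r': (3 6 7 5)
  after f': (1 5 6 4 7 2 3)
  after f': (1 2 6 7 3 5)
  after r: (1 2 3 7 5)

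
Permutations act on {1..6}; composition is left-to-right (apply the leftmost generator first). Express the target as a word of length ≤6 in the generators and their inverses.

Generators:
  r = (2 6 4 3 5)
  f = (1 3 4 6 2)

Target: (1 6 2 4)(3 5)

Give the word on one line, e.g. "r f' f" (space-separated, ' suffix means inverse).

f f r' r' f'

  after f: (1 3 4 6 2)
  after f: (1 4 2 3 6)
  after r': (1 6)(2 4 5 3)
  after r': (1 2 6)(3 5 4)
  after f': (1 6 2 4)(3 5)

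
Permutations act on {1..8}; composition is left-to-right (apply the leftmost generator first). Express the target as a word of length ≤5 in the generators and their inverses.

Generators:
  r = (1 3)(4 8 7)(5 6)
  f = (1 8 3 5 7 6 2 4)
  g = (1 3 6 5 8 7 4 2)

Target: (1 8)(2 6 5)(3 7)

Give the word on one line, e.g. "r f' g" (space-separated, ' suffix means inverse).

  after f': (1 4 2 6 7 5 3 8)
  after r': (1 7 6 8 3 4 2 5)
  after g': (1 8)(2 6 5)(3 7)

f' r' g'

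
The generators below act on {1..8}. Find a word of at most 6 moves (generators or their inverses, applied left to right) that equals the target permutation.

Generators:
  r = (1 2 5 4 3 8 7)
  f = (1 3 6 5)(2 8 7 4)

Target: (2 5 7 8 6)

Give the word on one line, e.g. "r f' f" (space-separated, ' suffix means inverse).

r f' r' f

  after r: (1 2 5 4 3 8 7)
  after f': (1 4)(2 6 3)(5 7)
  after r': (1 5 8 3)(2 6 4 7)
  after f: (2 5 7 8 6)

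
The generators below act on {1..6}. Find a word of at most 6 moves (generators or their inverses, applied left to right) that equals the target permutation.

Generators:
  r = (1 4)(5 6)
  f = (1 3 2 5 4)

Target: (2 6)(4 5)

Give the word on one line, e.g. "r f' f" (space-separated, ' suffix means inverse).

f r r r f'

  after f: (1 3 2 5 4)
  after r: (1 3 2 6 5)
  after r: (1 3 2 5 4)
  after r: (1 3 2 6 5)
  after f': (2 6)(4 5)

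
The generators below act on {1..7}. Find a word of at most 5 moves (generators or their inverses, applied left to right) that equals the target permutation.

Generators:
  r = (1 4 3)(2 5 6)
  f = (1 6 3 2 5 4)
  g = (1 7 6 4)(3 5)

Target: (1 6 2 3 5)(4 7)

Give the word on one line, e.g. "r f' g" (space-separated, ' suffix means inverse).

  after f': (1 4 5 2 3 6)
  after r: (1 3 2)(4 6)
  after g': (1 5 3 2 4 7)
  after r: (1 6 2 3 5)(4 7)

f' r g' r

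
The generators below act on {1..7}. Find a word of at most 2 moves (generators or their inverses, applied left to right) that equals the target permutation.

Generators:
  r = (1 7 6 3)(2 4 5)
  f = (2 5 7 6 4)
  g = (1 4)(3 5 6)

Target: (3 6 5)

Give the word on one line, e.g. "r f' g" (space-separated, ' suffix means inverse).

g g

  after g: (1 4)(3 5 6)
  after g: (3 6 5)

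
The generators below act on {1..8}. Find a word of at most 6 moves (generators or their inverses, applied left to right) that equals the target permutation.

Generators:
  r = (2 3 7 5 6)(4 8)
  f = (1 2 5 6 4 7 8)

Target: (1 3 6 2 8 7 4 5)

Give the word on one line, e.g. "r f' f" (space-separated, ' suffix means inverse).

  after r': (2 6 5 7 3)(4 8)
  after f': (1 8 6 2 5 4 7 3)
  after r: (1 4 5 8 2 6 3)
  after f: (1 7 8 5)(2 4 6 3)
  after r': (1 3 6 2 8 7 4 5)

r' f' r f r'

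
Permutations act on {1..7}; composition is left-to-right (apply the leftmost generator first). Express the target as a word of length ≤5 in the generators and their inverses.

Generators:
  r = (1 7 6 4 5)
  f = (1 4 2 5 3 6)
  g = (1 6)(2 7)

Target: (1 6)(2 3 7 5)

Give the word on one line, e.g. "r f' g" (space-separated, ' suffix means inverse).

r f f r

  after r: (1 7 6 4 5)
  after f: (1 7)(2 5 4 3 6)
  after f: (1 7 4 6 5 2 3)
  after r: (1 6)(2 3 7 5)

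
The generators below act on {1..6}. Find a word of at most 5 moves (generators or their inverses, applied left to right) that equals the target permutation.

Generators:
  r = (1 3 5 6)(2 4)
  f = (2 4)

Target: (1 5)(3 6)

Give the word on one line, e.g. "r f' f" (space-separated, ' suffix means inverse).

  after r': (1 6 5 3)(2 4)
  after f: (1 6 5 3)
  after r': (1 5)(2 4)(3 6)
  after f: (1 5)(3 6)

r' f r' f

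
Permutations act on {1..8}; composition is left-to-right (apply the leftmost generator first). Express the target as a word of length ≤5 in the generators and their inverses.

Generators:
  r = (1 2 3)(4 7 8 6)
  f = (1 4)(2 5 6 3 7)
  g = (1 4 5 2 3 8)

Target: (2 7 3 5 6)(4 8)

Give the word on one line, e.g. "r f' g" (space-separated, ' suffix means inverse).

r' g' r'

  after r': (1 3 2)(4 6 8 7)
  after g': (1 2 8 7)(3 5 4 6)
  after r': (2 7 3 5 6)(4 8)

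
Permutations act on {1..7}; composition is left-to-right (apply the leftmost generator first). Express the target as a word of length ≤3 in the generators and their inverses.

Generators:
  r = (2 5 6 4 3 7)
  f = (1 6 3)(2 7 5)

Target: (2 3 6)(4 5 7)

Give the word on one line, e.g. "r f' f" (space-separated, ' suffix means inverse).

  after r': (2 7 3 4 6 5)
  after r': (2 3 6)(4 5 7)

r' r'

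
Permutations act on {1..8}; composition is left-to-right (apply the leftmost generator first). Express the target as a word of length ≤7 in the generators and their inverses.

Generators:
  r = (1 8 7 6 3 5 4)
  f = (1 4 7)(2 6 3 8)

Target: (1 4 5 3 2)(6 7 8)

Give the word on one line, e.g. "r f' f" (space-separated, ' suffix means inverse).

r r f' r f

  after r: (1 8 7 6 3 5 4)
  after r: (1 7 3 4 8 6 5)
  after f': (1 4 3)(2 8)(5 7 6)
  after r: (2 7 3 8)(4 5 6)
  after f: (1 4 5 3 2)(6 7 8)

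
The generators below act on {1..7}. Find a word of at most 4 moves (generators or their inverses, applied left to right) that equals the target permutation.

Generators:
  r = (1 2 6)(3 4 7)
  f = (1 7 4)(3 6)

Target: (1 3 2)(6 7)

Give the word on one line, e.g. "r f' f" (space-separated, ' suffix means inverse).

f' r'

  after f': (1 4 7)(3 6)
  after r': (1 3 2)(6 7)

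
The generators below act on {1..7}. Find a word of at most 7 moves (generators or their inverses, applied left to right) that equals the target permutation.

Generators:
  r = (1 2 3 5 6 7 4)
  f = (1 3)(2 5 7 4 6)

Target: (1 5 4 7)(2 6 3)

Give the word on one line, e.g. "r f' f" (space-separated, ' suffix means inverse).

  after r': (1 4 7 6 5 3 2)
  after f': (1 7 4 5)(2 3 6)
  after r: (1 4 6 3 7)(2 5)
  after f': (1 7 3 5 6)
  after f': (1 5 4 7)(2 6 3)

r' f' r f' f'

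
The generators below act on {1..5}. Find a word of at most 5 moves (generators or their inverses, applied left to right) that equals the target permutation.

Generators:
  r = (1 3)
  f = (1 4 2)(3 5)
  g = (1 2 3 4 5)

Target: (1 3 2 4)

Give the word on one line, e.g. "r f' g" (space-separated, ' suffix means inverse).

r' f f

  after r': (1 3)
  after f: (1 5 3 4 2)
  after f: (1 3 2 4)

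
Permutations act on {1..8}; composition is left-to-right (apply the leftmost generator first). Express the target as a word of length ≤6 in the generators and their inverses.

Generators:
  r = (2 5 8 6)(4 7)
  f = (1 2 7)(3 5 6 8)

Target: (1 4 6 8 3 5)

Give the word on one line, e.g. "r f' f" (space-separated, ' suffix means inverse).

r' f' r r r

  after r': (2 6 8 5)(4 7)
  after f': (1 7 4 2 5)(3 8)
  after r: (1 4 5)(2 8 3 6)
  after r: (1 7 4 8 3 2 6 5)
  after r: (1 4 6 8 3 5)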